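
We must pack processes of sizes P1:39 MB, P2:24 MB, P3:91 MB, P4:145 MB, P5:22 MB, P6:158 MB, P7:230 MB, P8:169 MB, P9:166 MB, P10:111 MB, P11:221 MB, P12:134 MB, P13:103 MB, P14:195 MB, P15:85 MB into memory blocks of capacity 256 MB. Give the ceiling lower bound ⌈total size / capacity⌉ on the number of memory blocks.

Total size = 39 + 24 + 91 + 145 + 22 + 158 + 230 + 169 + 166 + 111 + 221 + 134 + 103 + 195 + 85 = 1893 MB.
⌈1893 / 256⌉ = 8.

8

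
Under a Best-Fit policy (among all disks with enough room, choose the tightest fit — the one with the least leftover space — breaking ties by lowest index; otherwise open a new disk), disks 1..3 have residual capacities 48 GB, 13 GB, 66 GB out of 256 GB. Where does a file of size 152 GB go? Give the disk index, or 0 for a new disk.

No disk has ≥ 152 GB free, so a new disk is opened.

0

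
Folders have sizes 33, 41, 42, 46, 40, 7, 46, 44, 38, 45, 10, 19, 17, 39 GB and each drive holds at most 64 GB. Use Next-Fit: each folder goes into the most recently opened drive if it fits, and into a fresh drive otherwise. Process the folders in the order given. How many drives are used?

drive 1: place 33 GB, 31 GB left
drive 2: place 41 GB, 23 GB left
drive 3: place 42 GB, 22 GB left
drive 4: place 46 GB, 18 GB left
drive 5: place 40 GB, 24 GB left
drive 5: place 7 GB, 17 GB left
drive 6: place 46 GB, 18 GB left
drive 7: place 44 GB, 20 GB left
drive 8: place 38 GB, 26 GB left
drive 9: place 45 GB, 19 GB left
drive 9: place 10 GB, 9 GB left
drive 10: place 19 GB, 45 GB left
drive 10: place 17 GB, 28 GB left
drive 11: place 39 GB, 25 GB left
Final drives: [33] [41] [42] [46] [40,7] [46] [44] [38] [45,10] [19,17] [39].

11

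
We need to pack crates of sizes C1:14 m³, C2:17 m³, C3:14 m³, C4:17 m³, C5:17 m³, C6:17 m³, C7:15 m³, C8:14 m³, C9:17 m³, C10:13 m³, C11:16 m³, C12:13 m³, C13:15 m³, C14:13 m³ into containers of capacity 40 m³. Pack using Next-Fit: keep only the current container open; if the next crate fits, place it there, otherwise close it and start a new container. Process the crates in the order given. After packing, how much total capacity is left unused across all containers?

container 1: place C1 (14 m³), 26 m³ left
container 1: place C2 (17 m³), 9 m³ left
container 2: place C3 (14 m³), 26 m³ left
container 2: place C4 (17 m³), 9 m³ left
container 3: place C5 (17 m³), 23 m³ left
container 3: place C6 (17 m³), 6 m³ left
container 4: place C7 (15 m³), 25 m³ left
container 4: place C8 (14 m³), 11 m³ left
container 5: place C9 (17 m³), 23 m³ left
container 5: place C10 (13 m³), 10 m³ left
container 6: place C11 (16 m³), 24 m³ left
container 6: place C12 (13 m³), 11 m³ left
container 7: place C13 (15 m³), 25 m³ left
container 7: place C14 (13 m³), 12 m³ left
7 containers × 40 m³ = 280 m³; used 212 m³; unused 68 m³.

68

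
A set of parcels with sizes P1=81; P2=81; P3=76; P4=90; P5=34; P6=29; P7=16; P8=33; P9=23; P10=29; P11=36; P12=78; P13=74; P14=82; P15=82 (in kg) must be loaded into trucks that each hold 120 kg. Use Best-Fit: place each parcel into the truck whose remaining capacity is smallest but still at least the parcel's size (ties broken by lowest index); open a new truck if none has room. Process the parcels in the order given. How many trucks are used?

P1 (81 kg) → truck 1 (remaining 39 kg)
P2 (81 kg) → truck 2 (remaining 39 kg)
P3 (76 kg) → truck 3 (remaining 44 kg)
P4 (90 kg) → truck 4 (remaining 30 kg)
P5 (34 kg) → truck 1 (remaining 5 kg)
P6 (29 kg) → truck 4 (remaining 1 kg)
P7 (16 kg) → truck 2 (remaining 23 kg)
P8 (33 kg) → truck 3 (remaining 11 kg)
P9 (23 kg) → truck 2 (remaining 0 kg)
P10 (29 kg) → truck 5 (remaining 91 kg)
P11 (36 kg) → truck 5 (remaining 55 kg)
P12 (78 kg) → truck 6 (remaining 42 kg)
P13 (74 kg) → truck 7 (remaining 46 kg)
P14 (82 kg) → truck 8 (remaining 38 kg)
P15 (82 kg) → truck 9 (remaining 38 kg)
Final trucks: [81,34] [81,16,23] [76,33] [90,29] [29,36] [78] [74] [82] [82].

9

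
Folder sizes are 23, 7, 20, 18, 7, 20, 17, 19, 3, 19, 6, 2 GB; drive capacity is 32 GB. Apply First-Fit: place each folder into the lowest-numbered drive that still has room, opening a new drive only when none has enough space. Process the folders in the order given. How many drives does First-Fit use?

7

drive 1: place 23 GB, 9 GB left
drive 1: place 7 GB, 2 GB left
drive 2: place 20 GB, 12 GB left
drive 3: place 18 GB, 14 GB left
drive 2: place 7 GB, 5 GB left
drive 4: place 20 GB, 12 GB left
drive 5: place 17 GB, 15 GB left
drive 6: place 19 GB, 13 GB left
drive 2: place 3 GB, 2 GB left
drive 7: place 19 GB, 13 GB left
drive 3: place 6 GB, 8 GB left
drive 1: place 2 GB, 0 GB left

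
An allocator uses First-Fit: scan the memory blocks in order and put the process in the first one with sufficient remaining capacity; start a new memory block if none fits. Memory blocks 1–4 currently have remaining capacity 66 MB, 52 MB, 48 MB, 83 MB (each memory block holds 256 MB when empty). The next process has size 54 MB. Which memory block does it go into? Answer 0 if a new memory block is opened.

Memory blocks with room: memory block 1 (66 MB), memory block 4 (83 MB).
The first with room is memory block 1.

1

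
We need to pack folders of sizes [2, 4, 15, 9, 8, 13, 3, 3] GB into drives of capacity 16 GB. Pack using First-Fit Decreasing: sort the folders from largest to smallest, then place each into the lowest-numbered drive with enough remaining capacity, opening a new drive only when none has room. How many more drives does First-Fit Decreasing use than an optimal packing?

First-Fit Decreasing: [15] [13,3] [9,4,3] [8,2] → 4 drives.
Total size 57 GB; any packing needs at least ⌈57/16⌉ = 4 drives.
So 4 is already optimal.

0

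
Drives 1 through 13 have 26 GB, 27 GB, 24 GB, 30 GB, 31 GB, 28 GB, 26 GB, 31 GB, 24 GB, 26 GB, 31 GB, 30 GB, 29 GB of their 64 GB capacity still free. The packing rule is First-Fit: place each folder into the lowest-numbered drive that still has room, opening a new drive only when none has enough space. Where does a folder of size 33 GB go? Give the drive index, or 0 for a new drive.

No drive has ≥ 33 GB free, so a new drive is opened.

0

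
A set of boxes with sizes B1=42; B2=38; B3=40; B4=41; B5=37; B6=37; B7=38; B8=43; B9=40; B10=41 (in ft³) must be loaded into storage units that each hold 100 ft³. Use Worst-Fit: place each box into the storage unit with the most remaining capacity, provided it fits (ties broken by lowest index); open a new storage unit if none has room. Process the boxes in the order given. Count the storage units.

B1 (42 ft³) → storage unit 1 (remaining 58 ft³)
B2 (38 ft³) → storage unit 1 (remaining 20 ft³)
B3 (40 ft³) → storage unit 2 (remaining 60 ft³)
B4 (41 ft³) → storage unit 2 (remaining 19 ft³)
B5 (37 ft³) → storage unit 3 (remaining 63 ft³)
B6 (37 ft³) → storage unit 3 (remaining 26 ft³)
B7 (38 ft³) → storage unit 4 (remaining 62 ft³)
B8 (43 ft³) → storage unit 4 (remaining 19 ft³)
B9 (40 ft³) → storage unit 5 (remaining 60 ft³)
B10 (41 ft³) → storage unit 5 (remaining 19 ft³)

5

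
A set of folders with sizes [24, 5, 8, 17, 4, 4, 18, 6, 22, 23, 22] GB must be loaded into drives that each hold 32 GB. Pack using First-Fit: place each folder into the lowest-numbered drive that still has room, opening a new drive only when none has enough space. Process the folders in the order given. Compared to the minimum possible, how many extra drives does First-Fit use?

First-Fit: [24,5] [8,17,4] [4,18,6] [22] [23] [22] → 6 drives.
6 folders exceed 16 GB (half the capacity), and no two of those can share a drive, so at least 6 drives are needed.
So 6 is already optimal.

0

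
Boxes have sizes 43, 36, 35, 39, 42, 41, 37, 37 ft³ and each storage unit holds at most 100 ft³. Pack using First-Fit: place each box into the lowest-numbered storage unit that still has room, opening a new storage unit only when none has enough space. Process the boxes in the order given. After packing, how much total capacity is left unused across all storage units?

Put 43 ft³ in storage unit 1; 57 ft³ remain.
Put 36 ft³ in storage unit 1; 21 ft³ remain.
Put 35 ft³ in storage unit 2; 65 ft³ remain.
Put 39 ft³ in storage unit 2; 26 ft³ remain.
Put 42 ft³ in storage unit 3; 58 ft³ remain.
Put 41 ft³ in storage unit 3; 17 ft³ remain.
Put 37 ft³ in storage unit 4; 63 ft³ remain.
Put 37 ft³ in storage unit 4; 26 ft³ remain.
4 storage units × 100 ft³ = 400 ft³; used 310 ft³; unused 90 ft³.

90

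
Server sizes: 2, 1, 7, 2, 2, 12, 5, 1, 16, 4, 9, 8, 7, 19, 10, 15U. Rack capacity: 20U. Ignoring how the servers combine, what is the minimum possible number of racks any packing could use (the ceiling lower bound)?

Total size = 2 + 1 + 7 + 2 + 2 + 12 + 5 + 1 + 16 + 4 + 9 + 8 + 7 + 19 + 10 + 15 = 120U.
⌈120 / 20⌉ = 6.

6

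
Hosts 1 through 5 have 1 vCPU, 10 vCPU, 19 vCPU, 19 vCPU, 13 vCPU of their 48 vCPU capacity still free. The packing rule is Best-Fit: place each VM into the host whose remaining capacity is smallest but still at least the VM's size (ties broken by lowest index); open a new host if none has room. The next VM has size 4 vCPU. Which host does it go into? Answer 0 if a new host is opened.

Hosts with room: host 2 (10 vCPU), host 3 (19 vCPU), host 4 (19 vCPU), host 5 (13 vCPU).
Tightest fit is host 2 with 10 vCPU free.

2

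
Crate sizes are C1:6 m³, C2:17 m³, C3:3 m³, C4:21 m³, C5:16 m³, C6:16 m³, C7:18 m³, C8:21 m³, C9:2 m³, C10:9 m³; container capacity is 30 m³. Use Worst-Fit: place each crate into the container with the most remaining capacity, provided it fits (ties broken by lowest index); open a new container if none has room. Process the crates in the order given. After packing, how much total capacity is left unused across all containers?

51

Put C1 (6 m³) in container 1; 24 m³ remain.
Put C2 (17 m³) in container 1; 7 m³ remain.
Put C3 (3 m³) in container 1; 4 m³ remain.
Put C4 (21 m³) in container 2; 9 m³ remain.
Put C5 (16 m³) in container 3; 14 m³ remain.
Put C6 (16 m³) in container 4; 14 m³ remain.
Put C7 (18 m³) in container 5; 12 m³ remain.
Put C8 (21 m³) in container 6; 9 m³ remain.
Put C9 (2 m³) in container 3; 12 m³ remain.
Put C10 (9 m³) in container 4; 5 m³ remain.
6 containers × 30 m³ = 180 m³; used 129 m³; unused 51 m³.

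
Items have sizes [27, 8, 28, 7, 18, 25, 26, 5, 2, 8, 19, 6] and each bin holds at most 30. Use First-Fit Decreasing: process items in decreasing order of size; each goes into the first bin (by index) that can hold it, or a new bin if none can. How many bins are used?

7

Sorted descending: 28, 27, 26, 25, 19, 18, 8, 8, 7, 6, 5, 2.
bin 1: place 28, 2 left
bin 2: place 27, 3 left
bin 3: place 26, 4 left
bin 4: place 25, 5 left
bin 5: place 19, 11 left
bin 6: place 18, 12 left
bin 5: place 8, 3 left
bin 6: place 8, 4 left
bin 7: place 7, 23 left
bin 7: place 6, 17 left
bin 4: place 5, 0 left
bin 1: place 2, 0 left
Final bins: [28,2] [27] [26] [25,5] [19,8] [18,8] [7,6].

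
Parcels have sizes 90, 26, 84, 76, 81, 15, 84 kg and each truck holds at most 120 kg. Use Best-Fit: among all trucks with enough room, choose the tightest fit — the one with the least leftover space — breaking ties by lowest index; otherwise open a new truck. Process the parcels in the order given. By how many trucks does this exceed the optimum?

0

Best-Fit: [90,26] [84,15] [76] [81] [84] → 5 trucks.
5 parcels exceed 60 kg (half the capacity), and no two of those can share a truck, so at least 5 trucks are needed.
So 5 is already optimal.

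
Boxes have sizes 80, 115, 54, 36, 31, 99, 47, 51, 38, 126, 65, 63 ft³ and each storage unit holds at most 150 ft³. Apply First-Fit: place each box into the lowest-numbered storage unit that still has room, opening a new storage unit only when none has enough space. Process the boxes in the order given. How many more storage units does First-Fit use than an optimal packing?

First-Fit: [80,54] [115,31] [36,99] [47,51,38] [126] [65,63] → 6 storage units.
Total size 805 ft³; any packing needs at least ⌈805/150⌉ = 6 storage units.
So 6 is already optimal.

0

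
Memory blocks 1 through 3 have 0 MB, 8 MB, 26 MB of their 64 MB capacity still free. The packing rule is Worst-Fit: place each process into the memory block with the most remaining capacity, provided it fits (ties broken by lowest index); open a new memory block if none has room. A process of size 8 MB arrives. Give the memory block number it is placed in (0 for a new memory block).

3

Memory blocks with room: memory block 2 (8 MB), memory block 3 (26 MB).
Most room is memory block 3 with 26 MB free.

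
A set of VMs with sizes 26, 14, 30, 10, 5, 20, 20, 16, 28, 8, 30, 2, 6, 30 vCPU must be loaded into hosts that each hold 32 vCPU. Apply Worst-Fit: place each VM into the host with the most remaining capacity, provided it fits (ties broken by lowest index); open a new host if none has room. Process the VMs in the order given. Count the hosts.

9

host 1: place 26 vCPU, 6 vCPU left
host 2: place 14 vCPU, 18 vCPU left
host 3: place 30 vCPU, 2 vCPU left
host 2: place 10 vCPU, 8 vCPU left
host 2: place 5 vCPU, 3 vCPU left
host 4: place 20 vCPU, 12 vCPU left
host 5: place 20 vCPU, 12 vCPU left
host 6: place 16 vCPU, 16 vCPU left
host 7: place 28 vCPU, 4 vCPU left
host 6: place 8 vCPU, 8 vCPU left
host 8: place 30 vCPU, 2 vCPU left
host 4: place 2 vCPU, 10 vCPU left
host 5: place 6 vCPU, 6 vCPU left
host 9: place 30 vCPU, 2 vCPU left
Final hosts: [26] [14,10,5] [30] [20,2] [20,6] [16,8] [28] [30] [30].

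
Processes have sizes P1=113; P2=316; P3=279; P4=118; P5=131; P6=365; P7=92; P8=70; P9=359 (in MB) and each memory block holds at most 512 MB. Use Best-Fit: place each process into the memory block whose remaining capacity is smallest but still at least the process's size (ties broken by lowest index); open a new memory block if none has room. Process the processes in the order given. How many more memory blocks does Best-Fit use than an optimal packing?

0

Best-Fit: [113,316,70] [279,118,92] [131,365] [359] → 4 memory blocks.
Total size 1843 MB; any packing needs at least ⌈1843/512⌉ = 4 memory blocks.
So 4 is already optimal.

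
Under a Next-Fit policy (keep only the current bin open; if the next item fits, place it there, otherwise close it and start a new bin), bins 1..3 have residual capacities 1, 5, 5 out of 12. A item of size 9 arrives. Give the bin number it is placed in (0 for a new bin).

Next-Fit only looks at bin 3, which has 5 free.
9 does not fit, so a new bin is opened.

0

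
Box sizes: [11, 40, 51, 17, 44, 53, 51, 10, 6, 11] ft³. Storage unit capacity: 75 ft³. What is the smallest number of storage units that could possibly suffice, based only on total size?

Total size = 11 + 40 + 51 + 17 + 44 + 53 + 51 + 10 + 6 + 11 = 294 ft³.
⌈294 / 75⌉ = 4.

4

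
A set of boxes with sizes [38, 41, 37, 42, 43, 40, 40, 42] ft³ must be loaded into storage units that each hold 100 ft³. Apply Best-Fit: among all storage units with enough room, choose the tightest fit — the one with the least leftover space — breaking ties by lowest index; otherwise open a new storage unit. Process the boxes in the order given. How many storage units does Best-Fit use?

38 ft³ → storage unit 1 (remaining 62 ft³)
41 ft³ → storage unit 1 (remaining 21 ft³)
37 ft³ → storage unit 2 (remaining 63 ft³)
42 ft³ → storage unit 2 (remaining 21 ft³)
43 ft³ → storage unit 3 (remaining 57 ft³)
40 ft³ → storage unit 3 (remaining 17 ft³)
40 ft³ → storage unit 4 (remaining 60 ft³)
42 ft³ → storage unit 4 (remaining 18 ft³)
Final storage units: [38,41] [37,42] [43,40] [40,42].

4 storage units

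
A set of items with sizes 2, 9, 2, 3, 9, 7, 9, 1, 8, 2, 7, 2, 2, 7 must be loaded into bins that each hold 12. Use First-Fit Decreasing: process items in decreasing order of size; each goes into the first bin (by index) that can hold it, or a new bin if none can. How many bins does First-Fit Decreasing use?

Sorted descending: 9, 9, 9, 8, 7, 7, 7, 3, 2, 2, 2, 2, 2, 1.
9 → bin 1 (remaining 3)
9 → bin 2 (remaining 3)
9 → bin 3 (remaining 3)
8 → bin 4 (remaining 4)
7 → bin 5 (remaining 5)
7 → bin 6 (remaining 5)
7 → bin 7 (remaining 5)
3 → bin 1 (remaining 0)
2 → bin 2 (remaining 1)
2 → bin 3 (remaining 1)
2 → bin 4 (remaining 2)
2 → bin 4 (remaining 0)
2 → bin 5 (remaining 3)
1 → bin 2 (remaining 0)
Final bins: [9,3] [9,2,1] [9,2] [8,2,2] [7,2] [7] [7].

7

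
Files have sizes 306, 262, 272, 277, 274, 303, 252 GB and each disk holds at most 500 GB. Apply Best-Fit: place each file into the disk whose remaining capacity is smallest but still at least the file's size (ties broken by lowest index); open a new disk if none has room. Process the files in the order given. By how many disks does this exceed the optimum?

0

Best-Fit: [306] [262] [272] [277] [274] [303] [252] → 7 disks.
7 files exceed 250 GB (half the capacity), and no two of those can share a disk, so at least 7 disks are needed.
So 7 is already optimal.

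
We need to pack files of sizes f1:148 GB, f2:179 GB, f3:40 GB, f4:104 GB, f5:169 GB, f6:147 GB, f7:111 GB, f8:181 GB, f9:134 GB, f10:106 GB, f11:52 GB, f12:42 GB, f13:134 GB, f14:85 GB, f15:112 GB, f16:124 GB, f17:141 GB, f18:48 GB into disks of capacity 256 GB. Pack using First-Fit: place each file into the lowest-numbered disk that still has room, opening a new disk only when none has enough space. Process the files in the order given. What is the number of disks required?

9

Put f1 (148 GB) in disk 1; 108 GB remain.
Put f2 (179 GB) in disk 2; 77 GB remain.
Put f3 (40 GB) in disk 1; 68 GB remain.
Put f4 (104 GB) in disk 3; 152 GB remain.
Put f5 (169 GB) in disk 4; 87 GB remain.
Put f6 (147 GB) in disk 3; 5 GB remain.
Put f7 (111 GB) in disk 5; 145 GB remain.
Put f8 (181 GB) in disk 6; 75 GB remain.
Put f9 (134 GB) in disk 5; 11 GB remain.
Put f10 (106 GB) in disk 7; 150 GB remain.
Put f11 (52 GB) in disk 1; 16 GB remain.
Put f12 (42 GB) in disk 2; 35 GB remain.
Put f13 (134 GB) in disk 7; 16 GB remain.
Put f14 (85 GB) in disk 4; 2 GB remain.
Put f15 (112 GB) in disk 8; 144 GB remain.
Put f16 (124 GB) in disk 8; 20 GB remain.
Put f17 (141 GB) in disk 9; 115 GB remain.
Put f18 (48 GB) in disk 6; 27 GB remain.
Final disks: [148,40,52] [179,42] [104,147] [169,85] [111,134] [181,48] [106,134] [112,124] [141].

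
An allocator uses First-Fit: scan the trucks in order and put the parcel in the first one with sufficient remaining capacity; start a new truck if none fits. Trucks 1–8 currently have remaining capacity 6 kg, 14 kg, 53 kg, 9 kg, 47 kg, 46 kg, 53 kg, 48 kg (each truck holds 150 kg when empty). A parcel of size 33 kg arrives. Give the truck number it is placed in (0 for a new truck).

Trucks with room: truck 3 (53 kg), truck 5 (47 kg), truck 6 (46 kg), truck 7 (53 kg), truck 8 (48 kg).
The first with room is truck 3.

3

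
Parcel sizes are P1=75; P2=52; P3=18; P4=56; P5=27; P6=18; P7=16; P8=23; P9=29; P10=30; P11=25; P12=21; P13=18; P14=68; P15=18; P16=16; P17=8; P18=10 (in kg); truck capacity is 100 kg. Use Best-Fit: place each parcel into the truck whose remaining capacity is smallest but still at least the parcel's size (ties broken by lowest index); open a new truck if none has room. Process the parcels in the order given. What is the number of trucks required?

P1 (75 kg) → truck 1 (remaining 25 kg)
P2 (52 kg) → truck 2 (remaining 48 kg)
P3 (18 kg) → truck 1 (remaining 7 kg)
P4 (56 kg) → truck 3 (remaining 44 kg)
P5 (27 kg) → truck 3 (remaining 17 kg)
P6 (18 kg) → truck 2 (remaining 30 kg)
P7 (16 kg) → truck 3 (remaining 1 kg)
P8 (23 kg) → truck 2 (remaining 7 kg)
P9 (29 kg) → truck 4 (remaining 71 kg)
P10 (30 kg) → truck 4 (remaining 41 kg)
P11 (25 kg) → truck 4 (remaining 16 kg)
P12 (21 kg) → truck 5 (remaining 79 kg)
P13 (18 kg) → truck 5 (remaining 61 kg)
P14 (68 kg) → truck 6 (remaining 32 kg)
P15 (18 kg) → truck 6 (remaining 14 kg)
P16 (16 kg) → truck 4 (remaining 0 kg)
P17 (8 kg) → truck 6 (remaining 6 kg)
P18 (10 kg) → truck 5 (remaining 51 kg)
Final trucks: [75,18] [52,18,23] [56,27,16] [29,30,25,16] [21,18,10] [68,18,8].

6 trucks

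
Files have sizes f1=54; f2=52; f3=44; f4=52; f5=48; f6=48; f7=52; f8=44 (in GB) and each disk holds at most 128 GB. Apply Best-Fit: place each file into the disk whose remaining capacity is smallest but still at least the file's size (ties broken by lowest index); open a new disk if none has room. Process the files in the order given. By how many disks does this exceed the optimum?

0

Best-Fit: [54,52] [44,52] [48,48] [52,44] → 4 disks.
Total size 394 GB; any packing needs at least ⌈394/128⌉ = 4 disks.
So 4 is already optimal.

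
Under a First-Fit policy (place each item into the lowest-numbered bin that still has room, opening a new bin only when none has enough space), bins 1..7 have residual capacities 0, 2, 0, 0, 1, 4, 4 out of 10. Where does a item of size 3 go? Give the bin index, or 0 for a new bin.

Bins with room: bin 6 (4), bin 7 (4).
The first with room is bin 6.

6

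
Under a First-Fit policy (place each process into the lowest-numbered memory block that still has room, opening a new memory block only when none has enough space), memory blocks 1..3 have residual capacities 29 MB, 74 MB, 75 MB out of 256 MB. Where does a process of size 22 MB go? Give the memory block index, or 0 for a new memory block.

1

Memory blocks with room: memory block 1 (29 MB), memory block 2 (74 MB), memory block 3 (75 MB).
The first with room is memory block 1.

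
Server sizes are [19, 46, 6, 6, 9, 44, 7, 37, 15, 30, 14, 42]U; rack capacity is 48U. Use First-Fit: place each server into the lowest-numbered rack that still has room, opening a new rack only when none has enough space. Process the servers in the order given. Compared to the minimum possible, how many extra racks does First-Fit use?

First-Fit: [19,6,6,9,7] [46] [44] [37] [15,30] [14] [42] → 7 racks.
Total size 275U; any packing needs at least ⌈275/48⌉ = 6 racks.
An optimal packing achieves that bound: [46] [44] [42,6] [37,9] [30,15] [19,14,7,6] → 6 racks.
Excess: 7 − 6 = 1.

1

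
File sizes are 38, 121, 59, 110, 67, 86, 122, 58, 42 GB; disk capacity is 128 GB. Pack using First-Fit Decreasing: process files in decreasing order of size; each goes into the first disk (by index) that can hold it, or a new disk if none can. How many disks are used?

Sorted descending: 122, 121, 110, 86, 67, 59, 58, 42, 38.
122 GB → disk 1 (remaining 6 GB)
121 GB → disk 2 (remaining 7 GB)
110 GB → disk 3 (remaining 18 GB)
86 GB → disk 4 (remaining 42 GB)
67 GB → disk 5 (remaining 61 GB)
59 GB → disk 5 (remaining 2 GB)
58 GB → disk 6 (remaining 70 GB)
42 GB → disk 4 (remaining 0 GB)
38 GB → disk 6 (remaining 32 GB)
Final disks: [122] [121] [110] [86,42] [67,59] [58,38].

6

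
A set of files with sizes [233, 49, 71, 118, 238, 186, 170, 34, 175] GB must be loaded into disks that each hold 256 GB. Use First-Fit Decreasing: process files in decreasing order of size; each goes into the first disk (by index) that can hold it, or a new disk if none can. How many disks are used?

Sorted descending: 238, 233, 186, 175, 170, 118, 71, 49, 34.
disk 1: place 238 GB, 18 GB left
disk 2: place 233 GB, 23 GB left
disk 3: place 186 GB, 70 GB left
disk 4: place 175 GB, 81 GB left
disk 5: place 170 GB, 86 GB left
disk 6: place 118 GB, 138 GB left
disk 4: place 71 GB, 10 GB left
disk 3: place 49 GB, 21 GB left
disk 5: place 34 GB, 52 GB left
Final disks: [238] [233] [186,49] [175,71] [170,34] [118].

6 disks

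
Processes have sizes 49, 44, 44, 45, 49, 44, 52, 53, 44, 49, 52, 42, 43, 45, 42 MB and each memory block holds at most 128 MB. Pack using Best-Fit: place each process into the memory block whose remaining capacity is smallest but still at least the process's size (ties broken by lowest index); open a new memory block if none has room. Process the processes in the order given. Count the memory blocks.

49 MB → memory block 1 (remaining 79 MB)
44 MB → memory block 1 (remaining 35 MB)
44 MB → memory block 2 (remaining 84 MB)
45 MB → memory block 2 (remaining 39 MB)
49 MB → memory block 3 (remaining 79 MB)
44 MB → memory block 3 (remaining 35 MB)
52 MB → memory block 4 (remaining 76 MB)
53 MB → memory block 4 (remaining 23 MB)
44 MB → memory block 5 (remaining 84 MB)
49 MB → memory block 5 (remaining 35 MB)
52 MB → memory block 6 (remaining 76 MB)
42 MB → memory block 6 (remaining 34 MB)
43 MB → memory block 7 (remaining 85 MB)
45 MB → memory block 7 (remaining 40 MB)
42 MB → memory block 8 (remaining 86 MB)
Final memory blocks: [49,44] [44,45] [49,44] [52,53] [44,49] [52,42] [43,45] [42].

8 memory blocks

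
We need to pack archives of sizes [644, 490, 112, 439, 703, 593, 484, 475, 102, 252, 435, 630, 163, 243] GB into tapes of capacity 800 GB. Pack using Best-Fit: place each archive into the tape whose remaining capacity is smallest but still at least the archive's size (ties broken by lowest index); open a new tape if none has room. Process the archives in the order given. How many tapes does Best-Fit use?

Put 644 GB in tape 1; 156 GB remain.
Put 490 GB in tape 2; 310 GB remain.
Put 112 GB in tape 1; 44 GB remain.
Put 439 GB in tape 3; 361 GB remain.
Put 703 GB in tape 4; 97 GB remain.
Put 593 GB in tape 5; 207 GB remain.
Put 484 GB in tape 6; 316 GB remain.
Put 475 GB in tape 7; 325 GB remain.
Put 102 GB in tape 5; 105 GB remain.
Put 252 GB in tape 2; 58 GB remain.
Put 435 GB in tape 8; 365 GB remain.
Put 630 GB in tape 9; 170 GB remain.
Put 163 GB in tape 9; 7 GB remain.
Put 243 GB in tape 6; 73 GB remain.

9 tapes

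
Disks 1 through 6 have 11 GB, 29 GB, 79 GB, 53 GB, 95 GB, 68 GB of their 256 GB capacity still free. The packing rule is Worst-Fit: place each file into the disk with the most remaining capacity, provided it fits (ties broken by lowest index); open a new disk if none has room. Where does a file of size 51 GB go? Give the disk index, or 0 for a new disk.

Disks with room: disk 3 (79 GB), disk 4 (53 GB), disk 5 (95 GB), disk 6 (68 GB).
Most room is disk 5 with 95 GB free.

5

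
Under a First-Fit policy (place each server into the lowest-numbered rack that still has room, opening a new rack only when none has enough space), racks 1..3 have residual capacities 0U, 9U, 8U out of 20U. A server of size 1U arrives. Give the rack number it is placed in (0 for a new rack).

Racks with room: rack 2 (9U), rack 3 (8U).
The first with room is rack 2.

2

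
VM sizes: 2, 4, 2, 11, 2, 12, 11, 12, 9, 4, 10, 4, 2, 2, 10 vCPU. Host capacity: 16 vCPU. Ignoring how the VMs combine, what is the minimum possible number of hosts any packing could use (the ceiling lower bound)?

Total size = 2 + 4 + 2 + 11 + 2 + 12 + 11 + 12 + 9 + 4 + 10 + 4 + 2 + 2 + 10 = 97 vCPU.
⌈97 / 16⌉ = 7.

7 hosts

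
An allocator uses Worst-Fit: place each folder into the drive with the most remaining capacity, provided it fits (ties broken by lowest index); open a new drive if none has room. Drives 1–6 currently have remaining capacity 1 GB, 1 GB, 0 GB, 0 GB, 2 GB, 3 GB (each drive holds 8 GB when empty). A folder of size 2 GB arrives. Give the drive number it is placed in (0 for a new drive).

Drives with room: drive 5 (2 GB), drive 6 (3 GB).
Most room is drive 6 with 3 GB free.

6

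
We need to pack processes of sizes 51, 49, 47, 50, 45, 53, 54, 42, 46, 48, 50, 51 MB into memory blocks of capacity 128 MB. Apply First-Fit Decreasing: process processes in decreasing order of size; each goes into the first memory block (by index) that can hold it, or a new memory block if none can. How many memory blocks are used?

Sorted descending: 54, 53, 51, 51, 50, 50, 49, 48, 47, 46, 45, 42.
memory block 1: place 54 MB, 74 MB left
memory block 1: place 53 MB, 21 MB left
memory block 2: place 51 MB, 77 MB left
memory block 2: place 51 MB, 26 MB left
memory block 3: place 50 MB, 78 MB left
memory block 3: place 50 MB, 28 MB left
memory block 4: place 49 MB, 79 MB left
memory block 4: place 48 MB, 31 MB left
memory block 5: place 47 MB, 81 MB left
memory block 5: place 46 MB, 35 MB left
memory block 6: place 45 MB, 83 MB left
memory block 6: place 42 MB, 41 MB left

6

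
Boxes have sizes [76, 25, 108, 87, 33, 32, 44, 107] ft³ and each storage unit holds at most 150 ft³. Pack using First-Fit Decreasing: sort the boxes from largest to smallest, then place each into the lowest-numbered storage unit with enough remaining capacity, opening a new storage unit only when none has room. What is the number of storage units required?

Sorted descending: 108, 107, 87, 76, 44, 33, 32, 25.
Put 108 ft³ in storage unit 1; 42 ft³ remain.
Put 107 ft³ in storage unit 2; 43 ft³ remain.
Put 87 ft³ in storage unit 3; 63 ft³ remain.
Put 76 ft³ in storage unit 4; 74 ft³ remain.
Put 44 ft³ in storage unit 3; 19 ft³ remain.
Put 33 ft³ in storage unit 1; 9 ft³ remain.
Put 32 ft³ in storage unit 2; 11 ft³ remain.
Put 25 ft³ in storage unit 4; 49 ft³ remain.

4 storage units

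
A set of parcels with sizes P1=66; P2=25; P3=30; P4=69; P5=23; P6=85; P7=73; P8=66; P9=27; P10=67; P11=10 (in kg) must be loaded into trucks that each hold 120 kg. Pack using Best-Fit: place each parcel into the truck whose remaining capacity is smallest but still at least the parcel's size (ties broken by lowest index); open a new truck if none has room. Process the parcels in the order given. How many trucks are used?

P1 (66 kg) → truck 1 (remaining 54 kg)
P2 (25 kg) → truck 1 (remaining 29 kg)
P3 (30 kg) → truck 2 (remaining 90 kg)
P4 (69 kg) → truck 2 (remaining 21 kg)
P5 (23 kg) → truck 1 (remaining 6 kg)
P6 (85 kg) → truck 3 (remaining 35 kg)
P7 (73 kg) → truck 4 (remaining 47 kg)
P8 (66 kg) → truck 5 (remaining 54 kg)
P9 (27 kg) → truck 3 (remaining 8 kg)
P10 (67 kg) → truck 6 (remaining 53 kg)
P11 (10 kg) → truck 2 (remaining 11 kg)
Final trucks: [66,25,23] [30,69,10] [85,27] [73] [66] [67].

6 trucks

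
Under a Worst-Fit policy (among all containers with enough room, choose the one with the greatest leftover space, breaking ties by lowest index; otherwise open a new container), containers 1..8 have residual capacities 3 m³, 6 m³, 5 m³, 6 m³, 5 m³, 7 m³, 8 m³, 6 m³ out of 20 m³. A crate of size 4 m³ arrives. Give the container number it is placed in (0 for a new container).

7

Containers with room: container 2 (6 m³), container 3 (5 m³), container 4 (6 m³), container 5 (5 m³), container 6 (7 m³), container 7 (8 m³), container 8 (6 m³).
Most room is container 7 with 8 m³ free.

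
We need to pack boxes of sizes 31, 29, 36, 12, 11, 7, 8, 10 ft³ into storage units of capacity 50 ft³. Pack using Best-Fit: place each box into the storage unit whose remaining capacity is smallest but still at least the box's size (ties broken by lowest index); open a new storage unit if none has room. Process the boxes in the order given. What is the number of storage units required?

storage unit 1: place 31 ft³, 19 ft³ left
storage unit 2: place 29 ft³, 21 ft³ left
storage unit 3: place 36 ft³, 14 ft³ left
storage unit 3: place 12 ft³, 2 ft³ left
storage unit 1: place 11 ft³, 8 ft³ left
storage unit 1: place 7 ft³, 1 ft³ left
storage unit 2: place 8 ft³, 13 ft³ left
storage unit 2: place 10 ft³, 3 ft³ left
Final storage units: [31,11,7] [29,8,10] [36,12].

3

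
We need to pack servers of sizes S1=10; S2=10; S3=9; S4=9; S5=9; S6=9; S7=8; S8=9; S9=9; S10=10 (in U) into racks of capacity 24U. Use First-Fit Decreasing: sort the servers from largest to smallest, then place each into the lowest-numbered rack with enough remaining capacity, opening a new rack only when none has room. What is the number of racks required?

Sorted descending: 10, 10, 10, 9, 9, 9, 9, 9, 9, 8.
10U → rack 1 (remaining 14U)
10U → rack 1 (remaining 4U)
10U → rack 2 (remaining 14U)
9U → rack 2 (remaining 5U)
9U → rack 3 (remaining 15U)
9U → rack 3 (remaining 6U)
9U → rack 4 (remaining 15U)
9U → rack 4 (remaining 6U)
9U → rack 5 (remaining 15U)
8U → rack 5 (remaining 7U)

5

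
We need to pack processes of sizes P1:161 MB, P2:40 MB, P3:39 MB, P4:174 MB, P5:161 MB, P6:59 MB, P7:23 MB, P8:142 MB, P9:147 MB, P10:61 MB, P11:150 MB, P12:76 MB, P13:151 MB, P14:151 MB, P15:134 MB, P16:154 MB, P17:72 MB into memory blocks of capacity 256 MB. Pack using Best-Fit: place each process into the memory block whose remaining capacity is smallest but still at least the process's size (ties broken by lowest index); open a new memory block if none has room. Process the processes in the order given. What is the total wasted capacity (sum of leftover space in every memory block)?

665

memory block 1: place P1 (161 MB), 95 MB left
memory block 1: place P2 (40 MB), 55 MB left
memory block 1: place P3 (39 MB), 16 MB left
memory block 2: place P4 (174 MB), 82 MB left
memory block 3: place P5 (161 MB), 95 MB left
memory block 2: place P6 (59 MB), 23 MB left
memory block 2: place P7 (23 MB), 0 MB left
memory block 4: place P8 (142 MB), 114 MB left
memory block 5: place P9 (147 MB), 109 MB left
memory block 3: place P10 (61 MB), 34 MB left
memory block 6: place P11 (150 MB), 106 MB left
memory block 6: place P12 (76 MB), 30 MB left
memory block 7: place P13 (151 MB), 105 MB left
memory block 8: place P14 (151 MB), 105 MB left
memory block 9: place P15 (134 MB), 122 MB left
memory block 10: place P16 (154 MB), 102 MB left
memory block 10: place P17 (72 MB), 30 MB left
10 memory blocks × 256 MB = 2560 MB; used 1895 MB; unused 665 MB.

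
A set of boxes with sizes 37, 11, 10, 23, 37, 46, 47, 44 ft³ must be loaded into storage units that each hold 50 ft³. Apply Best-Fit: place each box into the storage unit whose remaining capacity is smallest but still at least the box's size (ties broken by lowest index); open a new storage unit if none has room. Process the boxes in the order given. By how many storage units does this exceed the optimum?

Best-Fit: [37,11] [10,23] [37] [46] [47] [44] → 6 storage units.
Total size 255 ft³; any packing needs at least ⌈255/50⌉ = 6 storage units.
So 6 is already optimal.

0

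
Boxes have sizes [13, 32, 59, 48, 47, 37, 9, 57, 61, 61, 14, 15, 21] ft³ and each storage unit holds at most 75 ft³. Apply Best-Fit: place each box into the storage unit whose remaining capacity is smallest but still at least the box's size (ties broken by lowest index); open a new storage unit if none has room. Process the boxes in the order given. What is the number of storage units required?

8 storage units

storage unit 1: place 13 ft³, 62 ft³ left
storage unit 1: place 32 ft³, 30 ft³ left
storage unit 2: place 59 ft³, 16 ft³ left
storage unit 3: place 48 ft³, 27 ft³ left
storage unit 4: place 47 ft³, 28 ft³ left
storage unit 5: place 37 ft³, 38 ft³ left
storage unit 2: place 9 ft³, 7 ft³ left
storage unit 6: place 57 ft³, 18 ft³ left
storage unit 7: place 61 ft³, 14 ft³ left
storage unit 8: place 61 ft³, 14 ft³ left
storage unit 7: place 14 ft³, 0 ft³ left
storage unit 6: place 15 ft³, 3 ft³ left
storage unit 3: place 21 ft³, 6 ft³ left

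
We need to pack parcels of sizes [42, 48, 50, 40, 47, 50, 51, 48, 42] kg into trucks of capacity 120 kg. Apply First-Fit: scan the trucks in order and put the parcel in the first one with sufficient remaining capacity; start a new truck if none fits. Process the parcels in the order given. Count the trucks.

42 kg → truck 1 (remaining 78 kg)
48 kg → truck 1 (remaining 30 kg)
50 kg → truck 2 (remaining 70 kg)
40 kg → truck 2 (remaining 30 kg)
47 kg → truck 3 (remaining 73 kg)
50 kg → truck 3 (remaining 23 kg)
51 kg → truck 4 (remaining 69 kg)
48 kg → truck 4 (remaining 21 kg)
42 kg → truck 5 (remaining 78 kg)
Final trucks: [42,48] [50,40] [47,50] [51,48] [42].

5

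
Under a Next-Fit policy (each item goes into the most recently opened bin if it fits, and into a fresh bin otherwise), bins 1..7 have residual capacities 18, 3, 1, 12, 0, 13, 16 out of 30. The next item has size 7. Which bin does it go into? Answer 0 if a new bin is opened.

7

Next-Fit only looks at bin 7, which has 16 free.
7 fits there.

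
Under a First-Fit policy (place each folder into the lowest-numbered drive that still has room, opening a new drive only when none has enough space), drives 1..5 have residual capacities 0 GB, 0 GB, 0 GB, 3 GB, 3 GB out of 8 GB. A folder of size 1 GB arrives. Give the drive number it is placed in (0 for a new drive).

4

Drives with room: drive 4 (3 GB), drive 5 (3 GB).
The first with room is drive 4.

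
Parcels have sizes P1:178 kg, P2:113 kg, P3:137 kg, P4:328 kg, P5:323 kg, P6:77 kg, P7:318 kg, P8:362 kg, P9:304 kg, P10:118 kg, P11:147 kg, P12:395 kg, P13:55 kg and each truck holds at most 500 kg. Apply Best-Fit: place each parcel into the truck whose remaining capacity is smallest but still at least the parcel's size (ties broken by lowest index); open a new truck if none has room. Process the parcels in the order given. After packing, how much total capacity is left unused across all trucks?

Put P1 (178 kg) in truck 1; 322 kg remain.
Put P2 (113 kg) in truck 1; 209 kg remain.
Put P3 (137 kg) in truck 1; 72 kg remain.
Put P4 (328 kg) in truck 2; 172 kg remain.
Put P5 (323 kg) in truck 3; 177 kg remain.
Put P6 (77 kg) in truck 2; 95 kg remain.
Put P7 (318 kg) in truck 4; 182 kg remain.
Put P8 (362 kg) in truck 5; 138 kg remain.
Put P9 (304 kg) in truck 6; 196 kg remain.
Put P10 (118 kg) in truck 5; 20 kg remain.
Put P11 (147 kg) in truck 3; 30 kg remain.
Put P12 (395 kg) in truck 7; 105 kg remain.
Put P13 (55 kg) in truck 1; 17 kg remain.
7 trucks × 500 kg = 3500 kg; used 2855 kg; unused 645 kg.

645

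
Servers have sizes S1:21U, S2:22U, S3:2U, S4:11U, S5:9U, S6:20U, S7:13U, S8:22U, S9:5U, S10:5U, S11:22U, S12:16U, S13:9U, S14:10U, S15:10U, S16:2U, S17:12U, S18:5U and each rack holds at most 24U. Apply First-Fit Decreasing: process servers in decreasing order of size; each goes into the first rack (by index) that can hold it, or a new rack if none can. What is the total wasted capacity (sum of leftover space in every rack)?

Sorted descending: 22, 22, 22, 21, 20, 16, 13, 12, 11, 10, 10, 9, 9, 5, 5, 5, 2, 2.
rack 1: place 22U, 2U left
rack 2: place 22U, 2U left
rack 3: place 22U, 2U left
rack 4: place 21U, 3U left
rack 5: place 20U, 4U left
rack 6: place 16U, 8U left
rack 7: place 13U, 11U left
rack 8: place 12U, 12U left
rack 7: place 11U, 0U left
rack 8: place 10U, 2U left
rack 9: place 10U, 14U left
rack 9: place 9U, 5U left
rack 10: place 9U, 15U left
rack 6: place 5U, 3U left
rack 9: place 5U, 0U left
rack 10: place 5U, 10U left
rack 1: place 2U, 0U left
rack 2: place 2U, 0U left
10 racks × 24U = 240U; used 216U; unused 24U.

24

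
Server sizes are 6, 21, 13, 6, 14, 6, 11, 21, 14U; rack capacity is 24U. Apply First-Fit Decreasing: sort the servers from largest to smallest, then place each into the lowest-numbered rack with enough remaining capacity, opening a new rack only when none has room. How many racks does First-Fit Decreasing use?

6

Sorted descending: 21, 21, 14, 14, 13, 11, 6, 6, 6.
21U → rack 1 (remaining 3U)
21U → rack 2 (remaining 3U)
14U → rack 3 (remaining 10U)
14U → rack 4 (remaining 10U)
13U → rack 5 (remaining 11U)
11U → rack 5 (remaining 0U)
6U → rack 3 (remaining 4U)
6U → rack 4 (remaining 4U)
6U → rack 6 (remaining 18U)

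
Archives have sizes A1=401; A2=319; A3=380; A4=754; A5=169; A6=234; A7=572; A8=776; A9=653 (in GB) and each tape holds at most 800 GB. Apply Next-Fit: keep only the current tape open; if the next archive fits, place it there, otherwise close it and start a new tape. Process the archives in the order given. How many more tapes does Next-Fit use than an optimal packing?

Next-Fit: [401,319] [380] [754] [169,234] [572] [776] [653] → 7 tapes.
Total size 4258 GB; any packing needs at least ⌈4258/800⌉ = 6 tapes.
An optimal packing achieves that bound: [776] [754] [653] [572,169] [401,380] [319,234] → 6 tapes.
Excess: 7 − 6 = 1.

1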